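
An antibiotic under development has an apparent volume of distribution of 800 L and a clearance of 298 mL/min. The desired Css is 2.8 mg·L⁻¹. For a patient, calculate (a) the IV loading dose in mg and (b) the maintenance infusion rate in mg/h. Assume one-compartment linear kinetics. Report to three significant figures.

LD = Vd · C_target = 800.0 × 2.8 = 2240 mg
CL = 298 mL/min × 60/1000 = 17.88 L/h
Infusion rate = 17.88 L/h × 2.8 mg/L = 50.06 mg/h

(a) 2240 mg; (b) 50.1 mg/h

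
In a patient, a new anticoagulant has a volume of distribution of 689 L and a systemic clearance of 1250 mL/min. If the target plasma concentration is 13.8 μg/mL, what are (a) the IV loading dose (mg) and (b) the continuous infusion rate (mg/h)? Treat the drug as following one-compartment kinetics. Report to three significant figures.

(a) 9510 mg; (b) 1040 mg/h

Loading: fill Vd to C_target → 689.0 L × 13.8 mg/L = 9508 mg
CL = 1250 mL/min × 60/1000 = 75.00 L/h
Maintenance infusion rate = CL × Css = 75.00 × 13.8 = 1035 mg/h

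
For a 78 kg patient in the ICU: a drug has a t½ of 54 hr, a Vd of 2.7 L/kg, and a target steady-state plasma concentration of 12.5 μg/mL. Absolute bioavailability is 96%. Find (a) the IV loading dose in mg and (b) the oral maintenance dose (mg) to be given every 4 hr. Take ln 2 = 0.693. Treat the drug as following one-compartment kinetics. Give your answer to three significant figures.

(a) 2630 mg; (b) 141 mg

Vd(total) = 78 kg × 2.7 L/kg = 210.6 L
LD = Vd × C = 210.6 × 12.5 = 2633 mg
CL = 0.693 × Vd / t½ = 0.693 × 210.6 / 54 = 2.703 L/h
D = CL × Css × τ / F = 2.703 × 12.5 × 4 / 0.96 = 140.8 mg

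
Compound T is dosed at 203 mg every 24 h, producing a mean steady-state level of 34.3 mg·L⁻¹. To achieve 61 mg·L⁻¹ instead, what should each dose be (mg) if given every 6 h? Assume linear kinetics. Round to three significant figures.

90.3 mg

For first-order elimination, Css ∝ F·D/(CL·τ); F and CL are unchanged, so Css ∝ D/τ.
D₂ = D₁ × (Css,target / Css,current) × (τ₂/τ₁) = 203 × (61/34.3) × (6/24) = 90.26 mg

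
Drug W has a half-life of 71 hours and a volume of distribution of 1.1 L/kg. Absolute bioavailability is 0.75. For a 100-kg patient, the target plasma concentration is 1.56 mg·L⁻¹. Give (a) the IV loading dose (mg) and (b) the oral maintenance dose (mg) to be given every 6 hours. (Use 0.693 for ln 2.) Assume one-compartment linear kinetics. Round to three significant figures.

Vd(total) = 100 kg × 1.1 L/kg = 110.0 L
LD = Vd × C = 110.0 × 1.56 = 171.6 mg
CL = 0.693 × Vd / t½ = 0.693 × 110.0 / 71 = 1.074 L/h
D = CL × Css × τ / F = 1.074 × 1.56 × 6 / 0.75 = 13.40 mg

(a) 172 mg; (b) 13.4 mg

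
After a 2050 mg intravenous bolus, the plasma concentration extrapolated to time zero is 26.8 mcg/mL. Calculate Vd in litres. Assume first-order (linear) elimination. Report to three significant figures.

Immediately after an IV bolus, C₀ = Dose / Vd, so Vd = Dose / C₀.
Vd = 2050 / 26.8 = 76.49 L

76.5 L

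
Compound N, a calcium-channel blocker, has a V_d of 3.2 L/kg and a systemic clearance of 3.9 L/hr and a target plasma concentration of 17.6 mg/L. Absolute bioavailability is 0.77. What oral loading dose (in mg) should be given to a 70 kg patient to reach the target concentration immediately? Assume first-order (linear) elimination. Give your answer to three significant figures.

5120 mg

Total Vd = 3.2 × 70 = 224.0 L
LD = Vd × C / F = 224.0 × 17.60 / 0.77 = 5120 mg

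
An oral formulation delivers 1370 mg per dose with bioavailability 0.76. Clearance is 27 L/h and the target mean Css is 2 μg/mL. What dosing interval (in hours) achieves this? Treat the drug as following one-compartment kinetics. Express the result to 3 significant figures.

19.3 h

F·D/τ = CL·Css → τ = F·D / (CL·Css).
τ = 0.76 × 1370 / (27 × 2) = 19.28 h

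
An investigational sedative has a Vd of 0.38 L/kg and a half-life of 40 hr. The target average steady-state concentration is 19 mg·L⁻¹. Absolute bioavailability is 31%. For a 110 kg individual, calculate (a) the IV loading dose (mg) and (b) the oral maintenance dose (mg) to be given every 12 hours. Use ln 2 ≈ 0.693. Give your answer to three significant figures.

(a) 794 mg; (b) 533 mg

Total Vd = 0.38 × 110 = 41.80 L
LD = Vd × C = 41.80 × 19 = 794.2 mg
CL = 0.693 × Vd / t½ = 0.693 × 41.80 / 40 = 0.7242 L/h
D = CL × Css × τ / F = 0.7242 × 19 × 12 / 0.31 = 532.6 mg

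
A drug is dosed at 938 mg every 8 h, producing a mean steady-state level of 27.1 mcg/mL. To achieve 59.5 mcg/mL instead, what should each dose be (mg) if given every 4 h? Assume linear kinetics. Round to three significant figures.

1030 mg

With linear kinetics, Css is proportional to dose rate (D/τ) at fixed clearance.
D₂ = D₁ × (Css,target / Css,current) × (τ₂/τ₁) = 938 × (59.5/27.1) × (4/8) = 1030 mg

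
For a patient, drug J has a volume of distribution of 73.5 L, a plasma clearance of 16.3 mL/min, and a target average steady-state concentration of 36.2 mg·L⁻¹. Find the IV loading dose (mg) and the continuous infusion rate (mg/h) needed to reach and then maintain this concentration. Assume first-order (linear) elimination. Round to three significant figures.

Loading: fill Vd to C_target → 73.50 L × 36.2 mg/L = 2661 mg
Convert clearance: 16.3 mL/min × 60 min/h ÷ 1000 mL/L = 0.9780 L/h
Maintenance: replace elimination → rate = CL × Css = 0.9780 × 36.2 = 35.40 mg/h

(a) 2660 mg; (b) 35.4 mg/h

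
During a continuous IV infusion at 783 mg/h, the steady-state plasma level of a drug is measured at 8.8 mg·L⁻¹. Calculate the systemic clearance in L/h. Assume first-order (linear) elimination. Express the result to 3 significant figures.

89.0 L/h

At steady state, infusion rate = CL × Css, so CL = rate / Css.
CL = 783 / 8.8 = 88.98 L/h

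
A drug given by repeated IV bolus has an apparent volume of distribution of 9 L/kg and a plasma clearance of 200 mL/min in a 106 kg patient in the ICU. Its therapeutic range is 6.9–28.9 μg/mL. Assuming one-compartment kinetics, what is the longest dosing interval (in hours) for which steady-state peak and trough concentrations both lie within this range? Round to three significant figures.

Vd(total) = 106 kg × 9 L/kg = 954.0 L
Convert clearance: 200 mL/min × 60 min/h ÷ 1000 mL/L = 12.00 L/h
k = CL / Vd = 12.00 / 954.0 = 0.01258 h⁻¹
Between IV bolus doses, concentration decays as C = C₀·e^(−kτ), so C_peak/C_trough = e^(kτ).
τ_max = ln(C_peak/C_trough) / k = ln(28.9/6.9) / 0.01258 = 1.432 / 0.01258 = 113.8 h

114 h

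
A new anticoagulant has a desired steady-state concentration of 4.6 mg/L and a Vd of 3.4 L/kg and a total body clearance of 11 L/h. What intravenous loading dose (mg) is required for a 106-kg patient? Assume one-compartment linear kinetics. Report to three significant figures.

1660 mg

Vd(total) = 106 kg × 3.4 L/kg = 360.4 L
LD = Vd × C = 360.4 × 4.600 = 1658 mg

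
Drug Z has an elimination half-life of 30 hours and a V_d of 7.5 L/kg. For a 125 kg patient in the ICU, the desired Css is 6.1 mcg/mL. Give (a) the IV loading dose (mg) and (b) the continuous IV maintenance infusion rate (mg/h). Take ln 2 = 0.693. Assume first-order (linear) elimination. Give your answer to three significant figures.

(a) 5720 mg; (b) 132 mg/h

Vd = 7.5 L/kg × 125 kg = 937.5 L
LD = Vd × C = 937.5 × 6.1 = 5719 mg
CL = 0.693 × Vd / t½ = 0.693 × 937.5 / 30 = 21.66 L/h
Infusion rate = CL × Css = 21.66 × 6.1 = 132.1 mg/h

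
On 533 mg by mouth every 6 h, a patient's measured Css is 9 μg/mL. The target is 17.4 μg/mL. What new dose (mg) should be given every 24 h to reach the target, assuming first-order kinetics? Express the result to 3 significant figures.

For first-order elimination, Css ∝ F·D/(CL·τ); F and CL are unchanged, so Css ∝ D/τ.
D₂ = D₁ × (Css,target / Css,current) × (τ₂/τ₁) = 533 × (17.4/9) × (24/6) = 4122 mg

4120 mg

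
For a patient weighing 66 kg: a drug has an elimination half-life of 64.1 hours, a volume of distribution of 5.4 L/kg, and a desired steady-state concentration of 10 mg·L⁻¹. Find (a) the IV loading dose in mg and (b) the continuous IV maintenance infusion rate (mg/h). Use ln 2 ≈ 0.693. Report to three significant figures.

Vd = 5.4 L/kg × 66 kg = 356.4 L
LD = Vd × C = 356.4 × 10 = 3564 mg
CL = 0.693 × Vd / t½ = 0.693 × 356.4 / 64.1 = 3.853 L/h
Infusion rate = CL × Css = 3.853 × 10 = 38.53 mg/h

(a) 3560 mg; (b) 38.5 mg/h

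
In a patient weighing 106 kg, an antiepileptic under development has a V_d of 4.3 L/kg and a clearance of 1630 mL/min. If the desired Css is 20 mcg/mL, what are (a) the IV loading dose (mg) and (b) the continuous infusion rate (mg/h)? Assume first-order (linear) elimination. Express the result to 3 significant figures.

(a) 9120 mg; (b) 1960 mg/h

Total Vd = 4.3 × 106 = 455.8 L
LD = Vd · C_target = 455.8 × 20 = 9116 mg
CL = 1630 mL/min × 60/1000 = 97.80 L/h
Infusion rate = 97.80 L/h × 20 mg/L = 1956 mg/h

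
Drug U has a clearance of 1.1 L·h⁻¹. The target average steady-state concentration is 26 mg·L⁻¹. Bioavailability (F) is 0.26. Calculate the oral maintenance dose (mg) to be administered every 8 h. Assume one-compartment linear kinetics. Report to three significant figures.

880 mg

D = CL × Css × τ / F = 1.100 × 26 × 8 / 0.26 = 880.0 mg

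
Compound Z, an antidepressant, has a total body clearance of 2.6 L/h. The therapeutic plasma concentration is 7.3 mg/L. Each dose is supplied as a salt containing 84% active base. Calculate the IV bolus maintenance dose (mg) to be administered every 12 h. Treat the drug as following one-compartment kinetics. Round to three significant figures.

D = CL × Css × τ / S = 2.600 × 7.3 × 12 / 0.84 = 271.1 mg

271 mg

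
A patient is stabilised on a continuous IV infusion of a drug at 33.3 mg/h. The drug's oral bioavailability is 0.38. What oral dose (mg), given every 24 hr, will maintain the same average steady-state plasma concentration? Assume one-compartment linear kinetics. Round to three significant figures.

2100 mg

To maintain the same Css, the systemic dosing rate must be unchanged: F·D/τ = infusion rate.
D = rate × τ / F = 33.3 × 24 / 0.38 = 2103 mg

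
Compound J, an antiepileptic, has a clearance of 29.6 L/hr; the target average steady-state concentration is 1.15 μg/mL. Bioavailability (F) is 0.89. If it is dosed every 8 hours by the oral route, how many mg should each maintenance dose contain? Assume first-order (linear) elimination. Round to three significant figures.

306 mg

At steady state, dose per interval replaces the amount cleared in that interval: F·D/τ = CL·Css.
D = CL × Css × τ / F = 29.60 × 1.15 × 8 / 0.89 = 306.0 mg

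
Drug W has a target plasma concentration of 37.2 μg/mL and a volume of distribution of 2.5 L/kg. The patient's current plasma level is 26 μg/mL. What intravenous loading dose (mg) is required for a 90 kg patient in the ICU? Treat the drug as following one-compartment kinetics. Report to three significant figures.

2520 mg

Total Vd = 2.5 × 90 = 225.0 L
Concentration deficit ΔC = 37.2 − 26 = 11.20 mg/L
LD = Vd × ΔC = 225.0 × 11.20 = 2520 mg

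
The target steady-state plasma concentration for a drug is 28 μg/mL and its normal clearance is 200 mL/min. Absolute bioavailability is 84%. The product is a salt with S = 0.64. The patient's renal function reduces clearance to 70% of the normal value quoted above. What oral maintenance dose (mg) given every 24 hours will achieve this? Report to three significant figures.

10500 mg

CL = 200 mL/min = 200 × 0.06 = 12.00 L/h
Patient clearance = 0.7 × 12.00 = 8.400 L/h
D = CL × Css × τ / F / S = 8.400 × 28 × 24 / 0.84 / 0.64 = 10500 mg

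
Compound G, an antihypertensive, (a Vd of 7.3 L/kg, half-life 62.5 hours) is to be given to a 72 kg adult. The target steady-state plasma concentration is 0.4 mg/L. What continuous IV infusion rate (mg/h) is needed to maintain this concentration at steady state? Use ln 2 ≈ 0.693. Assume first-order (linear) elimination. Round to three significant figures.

2.33 mg/h

Vd(total) = 72 kg × 7.3 L/kg = 525.6 L
CL = 0.693 × Vd / t½ = 0.693 × 525.6 / 62.5 = 5.828 L/h
Infusion rate = CL × Css = 5.828 × 0.4 = 2.331 mg/h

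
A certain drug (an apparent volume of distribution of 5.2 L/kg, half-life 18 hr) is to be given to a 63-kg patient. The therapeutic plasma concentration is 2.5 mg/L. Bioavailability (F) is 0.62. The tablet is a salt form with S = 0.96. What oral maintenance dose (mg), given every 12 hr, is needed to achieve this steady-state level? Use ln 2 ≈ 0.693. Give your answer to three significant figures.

636 mg

Vd = 5.2 L/kg × 63 kg = 327.6 L
CL = ln 2 · Vd / t½ = 0.693 × 327.6 / 18 = 12.61 L/h
D = CL × Css × τ / F / S = 12.61 × 2.5 × 12 / 0.62 / 0.96 = 635.6 mg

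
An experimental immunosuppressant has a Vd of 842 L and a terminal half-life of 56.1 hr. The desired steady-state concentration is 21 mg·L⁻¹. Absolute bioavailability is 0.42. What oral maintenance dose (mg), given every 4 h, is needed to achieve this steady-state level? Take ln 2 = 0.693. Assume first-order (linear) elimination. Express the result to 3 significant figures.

2080 mg

k = 0.693/56.1 = 0.01235 h⁻¹, so CL = k·Vd = 0.01235 × 842.0 = 10.40 L/h
D = CL × Css × τ / F = 10.40 × 21 × 4 / 0.42 = 2080 mg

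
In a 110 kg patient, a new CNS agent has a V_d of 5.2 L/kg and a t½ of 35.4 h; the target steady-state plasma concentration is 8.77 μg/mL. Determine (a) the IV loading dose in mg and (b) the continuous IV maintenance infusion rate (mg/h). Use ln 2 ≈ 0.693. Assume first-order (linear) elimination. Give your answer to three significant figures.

(a) 5020 mg; (b) 98.2 mg/h

Vd(total) = 110 kg × 5.2 L/kg = 572.0 L
LD = Vd × C = 572.0 × 8.77 = 5016 mg
CL = 0.693 × Vd / t½ = 0.693 × 572.0 / 35.4 = 11.20 L/h
Infusion rate = CL × Css = 11.20 × 8.77 = 98.22 mg/h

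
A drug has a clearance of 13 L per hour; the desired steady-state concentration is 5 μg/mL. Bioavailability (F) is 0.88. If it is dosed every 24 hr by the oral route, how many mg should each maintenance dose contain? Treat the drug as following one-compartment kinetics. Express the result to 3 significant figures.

1770 mg

D = CL × Css × τ / F = 13.00 × 5 × 24 / 0.88 = 1773 mg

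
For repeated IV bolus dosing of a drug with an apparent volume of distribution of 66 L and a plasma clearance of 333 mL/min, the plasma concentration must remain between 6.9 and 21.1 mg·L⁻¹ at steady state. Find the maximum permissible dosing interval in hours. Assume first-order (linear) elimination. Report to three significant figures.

CL = 333 mL/min = 333 × 0.06 = 19.98 L/h
k = CL / Vd = 19.98 / 66.00 = 0.3027 h⁻¹
Between IV bolus doses, concentration decays as C = C₀·e^(−kτ), so C_peak/C_trough = e^(kτ).
τ_max = ln(C_peak/C_trough) / k = ln(21.1/6.9) / 0.3027 = 1.118 / 0.3027 = 3.693 h

3.69 h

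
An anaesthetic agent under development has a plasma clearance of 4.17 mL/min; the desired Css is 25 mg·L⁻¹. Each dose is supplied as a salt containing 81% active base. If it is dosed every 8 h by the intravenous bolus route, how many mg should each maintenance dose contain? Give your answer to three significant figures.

Convert clearance: 4.17 mL/min × 60 min/h ÷ 1000 mL/L = 0.2502 L/h
D = CL × Css × τ / S = 0.2502 × 25 × 8 / 0.81 = 61.78 mg

61.8 mg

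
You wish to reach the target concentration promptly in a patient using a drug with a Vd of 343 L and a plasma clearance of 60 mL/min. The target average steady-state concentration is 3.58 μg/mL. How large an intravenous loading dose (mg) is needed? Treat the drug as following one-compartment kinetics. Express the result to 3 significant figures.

1230 mg

The loading dose fills Vd to the target concentration.
LD = Vd × C = 343.0 × 3.580 = 1228 mg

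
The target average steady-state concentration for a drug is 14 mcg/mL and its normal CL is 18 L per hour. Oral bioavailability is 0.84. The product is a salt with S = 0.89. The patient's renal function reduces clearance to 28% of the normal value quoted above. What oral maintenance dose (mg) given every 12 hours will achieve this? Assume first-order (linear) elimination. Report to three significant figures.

Patient clearance = 0.28 × 18.00 = 5.040 L/h
D = CL × Css × τ / F / S = 5.040 × 14 × 12 / 0.84 / 0.89 = 1133 mg

1130 mg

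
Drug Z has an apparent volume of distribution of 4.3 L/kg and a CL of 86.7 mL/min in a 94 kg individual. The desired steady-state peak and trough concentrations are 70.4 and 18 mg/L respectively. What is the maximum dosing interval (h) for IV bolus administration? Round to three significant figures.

106 h

Vd = 4.3 L/kg × 94 kg = 404.2 L
CL = 86.7 mL/min × 60/1000 = 5.202 L/h
k = CL / Vd = 5.202 / 404.2 = 0.01287 h⁻¹
Between IV bolus doses, concentration decays as C = C₀·e^(−kτ), so C_peak/C_trough = e^(kτ).
τ_max = ln(C_peak/C_trough) / k = ln(70.4/18) / 0.01287 = 1.364 / 0.01287 = 106.0 h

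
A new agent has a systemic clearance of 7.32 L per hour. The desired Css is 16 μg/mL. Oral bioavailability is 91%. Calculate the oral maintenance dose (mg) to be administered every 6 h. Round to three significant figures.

D = CL × Css × τ / F = 7.320 × 16 × 6 / 0.91 = 772.2 mg

772 mg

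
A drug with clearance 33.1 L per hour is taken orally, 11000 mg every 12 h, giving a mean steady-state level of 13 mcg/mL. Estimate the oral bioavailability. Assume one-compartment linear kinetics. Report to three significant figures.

F·D/τ = CL·Css at steady state → F = CL·Css·τ / D.
F = 33.1 × 13 × 12 / 11000 = 0.469

0.469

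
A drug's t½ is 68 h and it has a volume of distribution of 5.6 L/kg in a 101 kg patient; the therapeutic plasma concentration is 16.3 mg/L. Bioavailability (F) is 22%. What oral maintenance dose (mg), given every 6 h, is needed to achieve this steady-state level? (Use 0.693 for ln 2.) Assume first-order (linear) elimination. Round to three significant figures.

Total Vd = 5.6 × 101 = 565.6 L
CL = ln 2 · Vd / t½ = 0.693 × 565.6 / 68 = 5.764 L/h
D = CL × Css × τ / F = 5.764 × 16.3 × 6 / 0.22 = 2562 mg

2560 mg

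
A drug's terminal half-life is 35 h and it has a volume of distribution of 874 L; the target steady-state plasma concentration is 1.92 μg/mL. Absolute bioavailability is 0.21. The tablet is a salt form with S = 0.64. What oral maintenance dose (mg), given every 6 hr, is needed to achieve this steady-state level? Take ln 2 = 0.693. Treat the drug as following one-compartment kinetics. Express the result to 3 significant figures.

CL = 0.693 × Vd / t½ = 0.693 × 874.0 / 35 = 17.31 L/h
D = CL × Css × τ / F / S = 17.31 × 1.92 × 6 / 0.21 / 0.64 = 1484 mg

1480 mg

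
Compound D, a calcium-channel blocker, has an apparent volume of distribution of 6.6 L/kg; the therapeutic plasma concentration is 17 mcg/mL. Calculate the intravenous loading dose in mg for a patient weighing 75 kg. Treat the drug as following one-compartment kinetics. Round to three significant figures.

8420 mg

Total Vd = 6.6 × 75 = 495.0 L
LD = Vd × C = 495.0 × 17.00 = 8415 mg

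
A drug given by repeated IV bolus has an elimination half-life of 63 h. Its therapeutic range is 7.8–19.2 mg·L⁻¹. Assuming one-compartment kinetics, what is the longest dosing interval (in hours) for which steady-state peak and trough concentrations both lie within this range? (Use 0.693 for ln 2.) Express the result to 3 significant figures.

k = 0.693 / t½ = 0.693 / 63 = 0.01100 h⁻¹
Between IV bolus doses, concentration decays as C = C₀·e^(−kτ), so C_peak/C_trough = e^(kτ).
τ_max = ln(C_peak/C_trough) / k = ln(19.2/7.8) / 0.01100 = 0.9008 / 0.01100 = 81.89 h

81.9 h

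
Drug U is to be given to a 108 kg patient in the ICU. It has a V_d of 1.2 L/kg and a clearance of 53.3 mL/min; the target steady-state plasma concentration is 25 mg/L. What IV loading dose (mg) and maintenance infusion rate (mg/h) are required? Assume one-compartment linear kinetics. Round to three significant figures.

(a) 3240 mg; (b) 80.0 mg/h

Total Vd = 1.2 × 108 = 129.6 L
Loading dose = Vd × C = 129.6 × 25 = 3240 mg
CL = 53.3 mL/min = 53.3 × 0.06 = 3.198 L/h
Infusion rate = 3.198 L/h × 25 mg/L = 79.95 mg/h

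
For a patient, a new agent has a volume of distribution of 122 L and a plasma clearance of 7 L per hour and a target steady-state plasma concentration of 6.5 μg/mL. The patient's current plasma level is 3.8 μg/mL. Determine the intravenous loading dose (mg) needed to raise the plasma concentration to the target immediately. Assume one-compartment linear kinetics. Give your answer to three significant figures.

Concentration deficit ΔC = 6.5 − 3.8 = 2.700 mg/L
LD = Vd × ΔC = 122.0 × 2.700 = 329.4 mg

329 mg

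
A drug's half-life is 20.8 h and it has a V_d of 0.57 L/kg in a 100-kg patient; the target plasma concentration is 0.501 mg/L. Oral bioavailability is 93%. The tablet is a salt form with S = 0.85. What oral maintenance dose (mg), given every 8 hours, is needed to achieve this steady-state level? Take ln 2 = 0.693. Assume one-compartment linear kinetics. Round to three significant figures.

9.63 mg

Total Vd = 0.57 × 100 = 57.00 L
CL = ln 2 · Vd / t½ = 0.693 × 57.00 / 20.8 = 1.899 L/h
D = CL × Css × τ / F / S = 1.899 × 0.501 × 8 / 0.93 / 0.85 = 9.628 mg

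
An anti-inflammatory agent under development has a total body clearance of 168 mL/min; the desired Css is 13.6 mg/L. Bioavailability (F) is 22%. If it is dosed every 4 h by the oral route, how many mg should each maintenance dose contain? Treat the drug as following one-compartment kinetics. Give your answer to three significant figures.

Convert clearance: 168 mL/min × 60 min/h ÷ 1000 mL/L = 10.08 L/h
D = CL × Css × τ / F = 10.08 × 13.6 × 4 / 0.22 = 2493 mg

2490 mg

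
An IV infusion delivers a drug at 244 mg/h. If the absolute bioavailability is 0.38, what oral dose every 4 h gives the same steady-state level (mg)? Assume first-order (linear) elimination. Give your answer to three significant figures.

2570 mg

To maintain the same Css, the systemic dosing rate must be unchanged: F·D/τ = infusion rate.
D = rate × τ / F = 244 × 4 / 0.38 = 2568 mg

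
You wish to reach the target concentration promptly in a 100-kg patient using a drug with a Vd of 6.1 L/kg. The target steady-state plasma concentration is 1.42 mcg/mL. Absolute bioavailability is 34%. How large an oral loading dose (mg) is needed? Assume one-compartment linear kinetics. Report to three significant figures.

2550 mg

Total Vd = 6.1 × 100 = 610.0 L
LD = Vd × C / F = 610.0 × 1.420 / 0.34 = 2548 mg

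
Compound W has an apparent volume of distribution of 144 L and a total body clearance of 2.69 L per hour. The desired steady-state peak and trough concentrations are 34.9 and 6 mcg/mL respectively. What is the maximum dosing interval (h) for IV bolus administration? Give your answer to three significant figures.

94.3 h

k = CL / Vd = 2.690 / 144.0 = 0.01868 h⁻¹
Between IV bolus doses, concentration decays as C = C₀·e^(−kτ), so C_peak/C_trough = e^(kτ).
τ_max = ln(C_peak/C_trough) / k = ln(34.9/6) / 0.01868 = 1.761 / 0.01868 = 94.27 h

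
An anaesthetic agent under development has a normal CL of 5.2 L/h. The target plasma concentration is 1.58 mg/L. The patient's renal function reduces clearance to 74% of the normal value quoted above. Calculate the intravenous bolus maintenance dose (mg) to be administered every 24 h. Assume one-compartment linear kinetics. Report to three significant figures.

146 mg

Patient clearance = 0.74 × 5.200 = 3.848 L/h
At steady state, dose per interval replaces the amount cleared in that interval: D/τ = CL·Css.
D = CL × Css × τ = 3.848 × 1.58 × 24 = 145.9 mg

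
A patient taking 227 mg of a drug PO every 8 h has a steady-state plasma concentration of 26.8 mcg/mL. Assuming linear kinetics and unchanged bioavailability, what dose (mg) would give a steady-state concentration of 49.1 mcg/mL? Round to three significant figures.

416 mg

With linear kinetics, Css is proportional to dose rate (D/τ) at fixed clearance.
D₂ = D₁ × (Css,target / Css,current) = 227 × 49.1/26.8 = 415.9 mg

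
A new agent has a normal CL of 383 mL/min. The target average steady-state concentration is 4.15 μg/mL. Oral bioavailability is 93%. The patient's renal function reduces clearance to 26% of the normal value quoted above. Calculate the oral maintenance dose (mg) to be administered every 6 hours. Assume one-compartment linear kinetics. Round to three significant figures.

160 mg

CL = 383 mL/min = 383 × 0.06 = 22.98 L/h
Patient clearance = 0.26 × 22.98 = 5.975 L/h
D = CL × Css × τ / F = 5.975 × 4.15 × 6 / 0.93 = 160.0 mg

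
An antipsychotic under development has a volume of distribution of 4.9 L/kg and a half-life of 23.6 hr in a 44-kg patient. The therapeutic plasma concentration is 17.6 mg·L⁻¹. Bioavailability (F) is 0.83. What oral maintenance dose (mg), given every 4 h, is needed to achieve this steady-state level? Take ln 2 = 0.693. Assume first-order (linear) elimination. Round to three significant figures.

537 mg

Vd(total) = 44 kg × 4.9 L/kg = 215.6 L
CL = ln 2 · Vd / t½ = 0.693 × 215.6 / 23.6 = 6.331 L/h
D = CL × Css × τ / F = 6.331 × 17.6 × 4 / 0.83 = 537.0 mg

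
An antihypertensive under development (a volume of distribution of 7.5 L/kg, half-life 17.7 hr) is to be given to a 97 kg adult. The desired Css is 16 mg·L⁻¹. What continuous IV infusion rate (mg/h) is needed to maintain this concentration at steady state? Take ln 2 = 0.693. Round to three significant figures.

Total Vd = 7.5 × 97 = 727.5 L
CL = ln 2 · Vd / t½ = 0.693 × 727.5 / 17.7 = 28.48 L/h
Infusion rate = CL × Css = 28.48 × 16 = 455.7 mg/h

456 mg/h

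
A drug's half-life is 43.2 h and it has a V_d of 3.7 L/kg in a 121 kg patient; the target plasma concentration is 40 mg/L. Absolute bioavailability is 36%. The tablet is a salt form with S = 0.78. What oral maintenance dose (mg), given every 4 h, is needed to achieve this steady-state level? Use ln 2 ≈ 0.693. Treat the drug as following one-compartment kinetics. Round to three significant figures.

Total Vd = 3.7 × 121 = 447.7 L
k = 0.693/43.2 = 0.01604 h⁻¹, so CL = k·Vd = 0.01604 × 447.7 = 7.181 L/h
D = CL × Css × τ / F / S = 7.181 × 40 × 4 / 0.36 / 0.78 = 4092 mg

4090 mg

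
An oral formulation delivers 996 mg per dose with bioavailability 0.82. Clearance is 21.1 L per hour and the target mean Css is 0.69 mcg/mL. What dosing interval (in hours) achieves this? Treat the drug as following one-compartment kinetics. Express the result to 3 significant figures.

F·D/τ = CL·Css → τ = F·D / (CL·Css).
τ = 0.82 × 996 / (21.1 × 0.69) = 56.10 h

56.1 h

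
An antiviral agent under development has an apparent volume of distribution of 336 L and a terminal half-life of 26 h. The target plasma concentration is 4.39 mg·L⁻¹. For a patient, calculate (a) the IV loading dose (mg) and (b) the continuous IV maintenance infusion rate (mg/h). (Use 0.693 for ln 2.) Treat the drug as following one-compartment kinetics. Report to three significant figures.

(a) 1480 mg; (b) 39.3 mg/h

LD = Vd × C = 336.0 × 4.39 = 1475 mg
CL = 0.693 × Vd / t½ = 0.693 × 336.0 / 26 = 8.956 L/h
Infusion rate = CL × Css = 8.956 × 4.39 = 39.32 mg/h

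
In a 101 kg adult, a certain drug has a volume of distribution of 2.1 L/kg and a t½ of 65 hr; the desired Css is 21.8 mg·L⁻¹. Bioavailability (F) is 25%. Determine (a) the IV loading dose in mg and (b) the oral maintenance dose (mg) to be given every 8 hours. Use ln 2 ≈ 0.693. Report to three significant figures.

Vd = 2.1 L/kg × 101 kg = 212.1 L
LD = Vd × C = 212.1 × 21.8 = 4624 mg
CL = 0.693 × Vd / t½ = 0.693 × 212.1 / 65 = 2.261 L/h
D = CL × Css × τ / F = 2.261 × 21.8 × 8 / 0.25 = 1577 mg

(a) 4620 mg; (b) 1580 mg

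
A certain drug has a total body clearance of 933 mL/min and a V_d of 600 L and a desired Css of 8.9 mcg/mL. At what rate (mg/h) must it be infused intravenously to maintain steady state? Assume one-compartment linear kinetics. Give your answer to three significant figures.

498 mg/h

CL = 933 mL/min = 933 × 0.06 = 55.98 L/h
Infusion rate = CL · Css = 55.98 L/h × 8.9 mg/L = 498.2 mg/h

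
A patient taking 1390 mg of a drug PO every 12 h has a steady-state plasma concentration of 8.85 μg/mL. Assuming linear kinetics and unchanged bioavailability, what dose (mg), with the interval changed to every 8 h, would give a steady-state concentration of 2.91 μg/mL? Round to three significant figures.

305 mg

With linear kinetics, Css is proportional to dose rate (D/τ) at fixed clearance.
D₂ = D₁ × (Css,target / Css,current) × (τ₂/τ₁) = 1390 × (2.91/8.85) × (8/12) = 304.7 mg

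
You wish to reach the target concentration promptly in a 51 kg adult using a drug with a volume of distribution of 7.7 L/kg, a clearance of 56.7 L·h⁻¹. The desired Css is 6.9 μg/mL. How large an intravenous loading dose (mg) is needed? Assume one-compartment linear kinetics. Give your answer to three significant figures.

2710 mg

Vd(total) = 51 kg × 7.7 L/kg = 392.7 L
The loading dose fills Vd to the target concentration.
LD = Vd × C = 392.7 × 6.900 = 2710 mg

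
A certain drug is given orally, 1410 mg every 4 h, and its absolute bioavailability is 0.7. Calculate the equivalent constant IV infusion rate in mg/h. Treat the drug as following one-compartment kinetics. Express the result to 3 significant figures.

Equivalent systemic input: infusion rate = F·D/τ.
Rate = 0.7 × 1410 / 4 = 246.8 mg/h

247 mg/h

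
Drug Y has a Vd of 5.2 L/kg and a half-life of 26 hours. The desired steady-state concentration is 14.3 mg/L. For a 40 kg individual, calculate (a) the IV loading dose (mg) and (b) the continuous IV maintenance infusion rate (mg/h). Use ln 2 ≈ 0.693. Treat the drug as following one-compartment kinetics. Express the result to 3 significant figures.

Vd = 5.2 L/kg × 40 kg = 208.0 L
LD = Vd × C = 208.0 × 14.3 = 2974 mg
CL = 0.693 × Vd / t½ = 0.693 × 208.0 / 26 = 5.544 L/h
Infusion rate = CL × Css = 5.544 × 14.3 = 79.28 mg/h

(a) 2970 mg; (b) 79.3 mg/h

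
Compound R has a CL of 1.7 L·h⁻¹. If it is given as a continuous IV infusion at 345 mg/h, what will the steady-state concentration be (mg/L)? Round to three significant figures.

Css = rate / CL = 345 / 1.700 = 202.9 mg/L

203 mg/L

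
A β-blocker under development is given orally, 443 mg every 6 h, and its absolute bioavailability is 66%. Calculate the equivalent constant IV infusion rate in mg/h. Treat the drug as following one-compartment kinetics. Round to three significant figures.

48.7 mg/h

Equivalent systemic input: infusion rate = F·D/τ.
Rate = 0.66 × 443 / 6 = 48.73 mg/h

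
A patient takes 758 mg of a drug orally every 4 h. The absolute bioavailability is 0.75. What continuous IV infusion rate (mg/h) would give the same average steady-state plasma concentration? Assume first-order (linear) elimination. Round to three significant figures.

Equivalent systemic input: infusion rate = F·D/τ.
Rate = 0.75 × 758 / 4 = 142.1 mg/h

142 mg/h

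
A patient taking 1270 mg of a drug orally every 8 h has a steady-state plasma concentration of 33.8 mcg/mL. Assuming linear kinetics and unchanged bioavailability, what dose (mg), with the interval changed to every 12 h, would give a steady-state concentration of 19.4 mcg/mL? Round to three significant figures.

With linear kinetics, Css is proportional to dose rate (D/τ) at fixed clearance.
D₂ = D₁ × (Css,target / Css,current) × (τ₂/τ₁) = 1270 × (19.4/33.8) × (12/8) = 1093 mg

1090 mg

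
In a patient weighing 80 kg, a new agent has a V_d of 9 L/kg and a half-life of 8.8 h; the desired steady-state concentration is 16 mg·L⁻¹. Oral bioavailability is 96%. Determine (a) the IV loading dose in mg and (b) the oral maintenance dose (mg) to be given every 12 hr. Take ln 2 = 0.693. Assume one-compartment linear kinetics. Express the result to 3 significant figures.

(a) 11500 mg; (b) 11300 mg

Vd(total) = 80 kg × 9 L/kg = 720.0 L
LD = Vd × C = 720.0 × 16 = 11520 mg
CL = 0.693 × Vd / t½ = 0.693 × 720.0 / 8.8 = 56.70 L/h
D = CL × Css × τ / F = 56.70 × 16 × 12 / 0.96 = 11340 mg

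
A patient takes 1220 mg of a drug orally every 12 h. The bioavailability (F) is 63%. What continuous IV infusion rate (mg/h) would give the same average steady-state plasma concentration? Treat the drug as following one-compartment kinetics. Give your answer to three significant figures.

64.1 mg/h

Equivalent systemic input: infusion rate = F·D/τ.
Rate = 0.63 × 1220 / 12 = 64.05 mg/h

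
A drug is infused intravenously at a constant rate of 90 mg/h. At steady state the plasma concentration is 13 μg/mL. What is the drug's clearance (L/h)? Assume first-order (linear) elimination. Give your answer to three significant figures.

6.92 L/h

At steady state, infusion rate = CL × Css, so CL = rate / Css.
CL = 90 / 13 = 6.923 L/h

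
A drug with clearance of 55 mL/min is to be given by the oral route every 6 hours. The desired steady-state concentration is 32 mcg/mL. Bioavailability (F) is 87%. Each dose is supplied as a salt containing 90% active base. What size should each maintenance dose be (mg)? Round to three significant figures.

809 mg

CL = 55 mL/min = 55 × 0.06 = 3.300 L/h
D = CL × Css × τ / F / S = 3.300 × 32 × 6 / 0.87 / 0.9 = 809.2 mg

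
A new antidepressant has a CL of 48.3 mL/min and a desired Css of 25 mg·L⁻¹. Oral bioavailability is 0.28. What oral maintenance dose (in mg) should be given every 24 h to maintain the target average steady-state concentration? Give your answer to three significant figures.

Convert clearance: 48.3 mL/min × 60 min/h ÷ 1000 mL/L = 2.898 L/h
At steady state, dose per interval replaces the amount cleared in that interval: F·D/τ = CL·Css.
D = CL × Css × τ / F = 2.898 × 25 × 24 / 0.28 = 6210 mg

6210 mg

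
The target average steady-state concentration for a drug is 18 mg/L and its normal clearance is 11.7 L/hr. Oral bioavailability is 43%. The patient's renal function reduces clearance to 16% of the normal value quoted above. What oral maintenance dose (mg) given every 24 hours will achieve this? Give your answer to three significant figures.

1880 mg

Patient clearance = 0.16 × 11.70 = 1.872 L/h
At steady state, dose per interval replaces the amount cleared in that interval: F·D/τ = CL·Css.
D = CL × Css × τ / F = 1.872 × 18 × 24 / 0.43 = 1881 mg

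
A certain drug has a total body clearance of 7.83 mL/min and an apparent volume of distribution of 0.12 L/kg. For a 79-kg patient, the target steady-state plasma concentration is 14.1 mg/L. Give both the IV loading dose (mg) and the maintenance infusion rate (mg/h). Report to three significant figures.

Vd(total) = 79 kg × 0.12 L/kg = 9.480 L
Loading dose = Vd × C = 9.480 × 14.1 = 133.7 mg
CL = 7.83 mL/min × 60/1000 = 0.4698 L/h
Maintenance infusion rate = CL × Css = 0.4698 × 14.1 = 6.624 mg/h

(a) 134 mg; (b) 6.62 mg/h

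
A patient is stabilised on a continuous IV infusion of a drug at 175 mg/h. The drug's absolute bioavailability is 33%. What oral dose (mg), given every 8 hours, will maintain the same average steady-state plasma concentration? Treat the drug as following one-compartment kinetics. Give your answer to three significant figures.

To maintain the same Css, the systemic dosing rate must be unchanged: F·D/τ = infusion rate.
D = rate × τ / F = 175 × 8 / 0.33 = 4242 mg

4240 mg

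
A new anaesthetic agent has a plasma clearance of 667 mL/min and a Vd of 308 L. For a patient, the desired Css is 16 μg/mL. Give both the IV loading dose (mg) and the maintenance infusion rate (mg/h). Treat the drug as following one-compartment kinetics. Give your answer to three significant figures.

Loading dose = Vd × C = 308.0 × 16 = 4928 mg
CL = 667 mL/min × 60/1000 = 40.02 L/h
Infusion rate = 40.02 L/h × 16 mg/L = 640.3 mg/h

(a) 4930 mg; (b) 640 mg/h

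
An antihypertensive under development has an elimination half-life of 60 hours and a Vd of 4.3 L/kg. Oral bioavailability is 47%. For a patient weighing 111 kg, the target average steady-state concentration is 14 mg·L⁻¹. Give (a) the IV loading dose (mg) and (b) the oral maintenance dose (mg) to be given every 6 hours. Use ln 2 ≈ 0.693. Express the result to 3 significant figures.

Vd(total) = 111 kg × 4.3 L/kg = 477.3 L
LD = Vd × C = 477.3 × 14 = 6682 mg
CL = 0.693 × Vd / t½ = 0.693 × 477.3 / 60 = 5.513 L/h
D = CL × Css × τ / F = 5.513 × 14 × 6 / 0.47 = 985.3 mg

(a) 6680 mg; (b) 985 mg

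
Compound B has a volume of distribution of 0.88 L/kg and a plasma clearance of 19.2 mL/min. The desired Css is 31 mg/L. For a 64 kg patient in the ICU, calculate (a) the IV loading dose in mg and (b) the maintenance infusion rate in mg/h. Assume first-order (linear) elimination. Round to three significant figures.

(a) 1750 mg; (b) 35.7 mg/h

Vd(total) = 64 kg × 0.88 L/kg = 56.32 L
Loading dose = Vd × C = 56.32 × 31 = 1746 mg
CL = 19.2 mL/min = 19.2 × 0.06 = 1.152 L/h
Maintenance: replace elimination → rate = CL × Css = 1.152 × 31 = 35.71 mg/h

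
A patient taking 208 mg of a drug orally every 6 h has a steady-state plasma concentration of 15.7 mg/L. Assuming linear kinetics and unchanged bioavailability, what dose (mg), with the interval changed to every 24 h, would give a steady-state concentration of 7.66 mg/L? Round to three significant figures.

406 mg

For first-order elimination, Css ∝ F·D/(CL·τ); F and CL are unchanged, so Css ∝ D/τ.
D₂ = D₁ × (Css,target / Css,current) × (τ₂/τ₁) = 208 × (7.66/15.7) × (24/6) = 405.9 mg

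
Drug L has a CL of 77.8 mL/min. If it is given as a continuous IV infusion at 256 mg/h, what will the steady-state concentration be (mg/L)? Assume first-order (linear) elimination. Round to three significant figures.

54.8 mg/L

CL = 77.8 mL/min × 60/1000 = 4.668 L/h
Css = rate / CL = 256 / 4.668 = 54.84 mg/L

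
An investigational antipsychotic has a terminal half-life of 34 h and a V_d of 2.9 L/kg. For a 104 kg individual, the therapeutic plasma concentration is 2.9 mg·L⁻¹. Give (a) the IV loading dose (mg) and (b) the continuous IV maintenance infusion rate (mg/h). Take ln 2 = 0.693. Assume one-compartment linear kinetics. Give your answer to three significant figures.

(a) 875 mg; (b) 17.8 mg/h

Vd(total) = 104 kg × 2.9 L/kg = 301.6 L
LD = Vd × C = 301.6 × 2.9 = 874.6 mg
CL = 0.693 × Vd / t½ = 0.693 × 301.6 / 34 = 6.147 L/h
Infusion rate = CL × Css = 6.147 × 2.9 = 17.83 mg/h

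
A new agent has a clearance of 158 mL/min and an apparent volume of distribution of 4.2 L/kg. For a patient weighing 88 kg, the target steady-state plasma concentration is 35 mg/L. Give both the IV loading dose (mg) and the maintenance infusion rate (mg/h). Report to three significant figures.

Total Vd = 4.2 × 88 = 369.6 L
Loading dose = Vd × C = 369.6 × 35 = 12940 mg
CL = 158 mL/min × 60/1000 = 9.480 L/h
Maintenance infusion rate = CL × Css = 9.480 × 35 = 331.8 mg/h

(a) 12900 mg; (b) 332 mg/h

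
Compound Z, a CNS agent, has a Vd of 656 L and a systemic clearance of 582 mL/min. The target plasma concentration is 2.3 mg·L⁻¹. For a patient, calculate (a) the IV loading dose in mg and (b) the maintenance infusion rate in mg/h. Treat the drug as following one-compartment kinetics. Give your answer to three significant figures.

LD = Vd · C_target = 656.0 × 2.3 = 1509 mg
CL = 582 mL/min = 582 × 0.06 = 34.92 L/h
Maintenance: replace elimination → rate = CL × Css = 34.92 × 2.3 = 80.32 mg/h

(a) 1510 mg; (b) 80.3 mg/h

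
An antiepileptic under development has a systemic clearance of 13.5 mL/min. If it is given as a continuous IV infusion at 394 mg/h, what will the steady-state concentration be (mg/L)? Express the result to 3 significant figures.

CL = 13.5 mL/min = 13.5 × 0.06 = 0.8100 L/h
Css = rate / CL = 394 / 0.8100 = 486.4 mg/L

486 mg/L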